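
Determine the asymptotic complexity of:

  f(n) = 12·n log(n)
O(n log n)

The dominant term in 12·n log(n) is 12·n log(n), which is Θ(n log n).
Constants are absorbed, so the tightest bound is O(n log n).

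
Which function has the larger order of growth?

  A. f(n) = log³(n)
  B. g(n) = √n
B

f(n) = log³(n) is O(log³ n), while g(n) = √n is O(√n).
Since O(√n) grows faster than O(log³ n), g(n) dominates.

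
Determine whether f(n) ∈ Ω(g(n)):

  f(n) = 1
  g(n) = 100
True

f(n) = 1 and g(n) = 100 are both O(1).
Big-Ω permits equal growth rates (f ≥ c·g for some c > 0), so f(n) = Ω(g(n)) is true.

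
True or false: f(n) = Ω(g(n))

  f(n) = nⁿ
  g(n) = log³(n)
True

f(n) = nⁿ is O(nⁿ), and g(n) = log³(n) is O(log³ n).
Since O(nⁿ) grows at least as fast as O(log³ n), f(n) = Ω(g(n)) is true.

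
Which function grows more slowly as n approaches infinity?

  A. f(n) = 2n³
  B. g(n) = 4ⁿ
A

f(n) = 2n³ is O(n³), while g(n) = 4ⁿ is O(4ⁿ).
Since O(n³) grows slower than O(4ⁿ), f(n) is dominated.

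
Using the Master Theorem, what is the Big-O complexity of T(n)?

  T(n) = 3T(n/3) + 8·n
Θ(n log n)

Master Theorem: a = 3, b = 3, f(n) = 8·n.
Compute the critical exponent d = log₃(3) = 1.
Compare f(n) = Θ(n) against n^d:
  k = 1 = d, so f(n) = Θ(n^d) — Case 2.
  Work is balanced across levels: T(n) = Θ(n^d log n) = Θ(n log n).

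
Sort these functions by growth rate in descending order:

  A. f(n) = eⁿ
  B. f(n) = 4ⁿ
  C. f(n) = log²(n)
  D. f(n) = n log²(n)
B > A > D > C

Comparing growth rates:
B = 4ⁿ is O(4ⁿ)
A = eⁿ is O(eⁿ)
D = n log²(n) is O(n log² n)
C = log²(n) is O(log² n)

Therefore, the order from fastest to slowest is: B > A > D > C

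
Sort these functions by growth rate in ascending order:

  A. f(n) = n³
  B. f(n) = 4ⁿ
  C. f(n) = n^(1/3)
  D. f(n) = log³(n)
D < C < A < B

Comparing growth rates:
D = log³(n) is O(log³ n)
C = n^(1/3) is O(n^(1/3))
A = n³ is O(n³)
B = 4ⁿ is O(4ⁿ)

Therefore, the order from slowest to fastest is: D < C < A < B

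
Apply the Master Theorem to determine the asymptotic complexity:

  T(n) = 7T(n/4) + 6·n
Θ(n^log₄(7))

Master Theorem: a = 7, b = 4, f(n) = 6·n.
Compute the critical exponent d = log₄(7) = 1.404.
Compare f(n) = Θ(n) against n^d:
  k = 1 < d = 1.404, so f(n) = O(n^(d-ε)) — Case 1.
  The recursion cost dominates: T(n) = Θ(n^d) = Θ(n^log₄(7)).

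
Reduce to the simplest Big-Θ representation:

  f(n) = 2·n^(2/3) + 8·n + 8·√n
Θ(n)

Order the terms by growth rate: 8·√n ≺ 2·n^(2/3) ≺ 8·n.
The fastest-growing term 8·n dominates as n → ∞; dropping its constant factor gives Θ(n).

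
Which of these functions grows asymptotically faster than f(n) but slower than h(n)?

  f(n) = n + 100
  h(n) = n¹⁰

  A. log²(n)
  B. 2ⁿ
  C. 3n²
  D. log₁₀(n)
C

We need g(n) with n + 100 = o(g(n)) and g(n) = o(n¹⁰), i.e. O(n) ≺ g ≺ O(n¹⁰).
Check each option:
  A. log²(n) — O(log² n) does not grow strictly faster than f(n)
  B. 2ⁿ — O(2ⁿ) does not grow strictly slower than h(n)
  C. 3n² — O(n²) is strictly between O(n) and O(n¹⁰) ✓
  D. log₁₀(n) — O(log n) does not grow strictly faster than f(n)

Only option C (3n²) lies strictly between.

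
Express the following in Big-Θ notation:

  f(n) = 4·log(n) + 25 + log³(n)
Θ(log³ n)

Order the terms by growth rate: 25 ≺ 4·log(n) ≺ log³(n).
The fastest-growing term log³(n) dominates as n → ∞; dropping its constant factor gives Θ(log³ n).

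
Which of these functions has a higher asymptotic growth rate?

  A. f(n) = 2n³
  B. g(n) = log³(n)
A

f(n) = 2n³ is O(n³), while g(n) = log³(n) is O(log³ n).
Since O(n³) grows faster than O(log³ n), f(n) dominates.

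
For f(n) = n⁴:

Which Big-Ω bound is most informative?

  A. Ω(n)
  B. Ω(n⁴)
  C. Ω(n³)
B

f(n) = n⁴ is Ω(n⁴).
All listed options are valid Big-Ω bounds (lower bounds),
but Ω(n⁴) is the tightest (largest valid bound).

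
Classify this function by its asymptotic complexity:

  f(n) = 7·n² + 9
O(n²)

The dominant term in 7·n² + 9 is 7·n², which is Θ(n²).
Lower-order terms (9) are asymptotically negligible.
Constants are absorbed, so the tightest bound is O(n²).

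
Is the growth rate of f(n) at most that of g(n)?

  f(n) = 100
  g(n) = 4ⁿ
True

f(n) = 100 is O(1), and g(n) = 4ⁿ is O(4ⁿ).
Since O(1) ⊆ O(4ⁿ) (f grows no faster than g), f(n) = O(g(n)) is true.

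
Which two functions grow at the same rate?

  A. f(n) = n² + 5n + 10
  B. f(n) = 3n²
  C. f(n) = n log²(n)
A and B

Examining each function:
  A. n² + 5n + 10 is O(n²)
  B. 3n² is O(n²)
  C. n log²(n) is O(n log² n)

Functions A and B both have the same complexity class.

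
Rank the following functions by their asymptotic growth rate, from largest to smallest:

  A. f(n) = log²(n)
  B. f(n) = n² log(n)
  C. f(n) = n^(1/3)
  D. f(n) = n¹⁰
D > B > C > A

Comparing growth rates:
D = n¹⁰ is O(n¹⁰)
B = n² log(n) is O(n² log n)
C = n^(1/3) is O(n^(1/3))
A = log²(n) is O(log² n)

Therefore, the order from fastest to slowest is: D > B > C > A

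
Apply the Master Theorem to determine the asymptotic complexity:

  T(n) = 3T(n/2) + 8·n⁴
Θ(n⁴)

Master Theorem: a = 3, b = 2, f(n) = 8·n⁴.
Compute the critical exponent d = log₂(3) = 1.585.
Compare f(n) = Θ(n⁴) against n^d:
  k = 4 > d = 1.585, so f(n) = Ω(n^(d+ε)) — Case 3.
  Regularity: a·(n/b)^4/n^4 = a/b^4 = 3/16 < 1 ✓.
  The top-level work dominates: T(n) = Θ(f(n)) = Θ(n⁴).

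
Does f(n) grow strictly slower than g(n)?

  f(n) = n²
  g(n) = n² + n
False

f(n) = n² is O(n²), and g(n) = n² + n is O(n²).
Since they have the same growth rate, f(n) = o(g(n)) is false.
(f = o(g) requires f to grow strictly slower, not equal.)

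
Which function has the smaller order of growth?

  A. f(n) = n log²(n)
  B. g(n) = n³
A

f(n) = n log²(n) is O(n log² n), while g(n) = n³ is O(n³).
Since O(n log² n) grows slower than O(n³), f(n) is dominated.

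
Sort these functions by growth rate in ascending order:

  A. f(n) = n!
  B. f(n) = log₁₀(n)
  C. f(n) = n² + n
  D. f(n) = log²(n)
B < D < C < A

Comparing growth rates:
B = log₁₀(n) is O(log n)
D = log²(n) is O(log² n)
C = n² + n is O(n²)
A = n! is O(n!)

Therefore, the order from slowest to fastest is: B < D < C < A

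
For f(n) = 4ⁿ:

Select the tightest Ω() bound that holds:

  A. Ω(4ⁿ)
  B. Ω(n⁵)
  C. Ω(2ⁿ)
A

f(n) = 4ⁿ is Ω(4ⁿ).
All listed options are valid Big-Ω bounds (lower bounds),
but Ω(4ⁿ) is the tightest (largest valid bound).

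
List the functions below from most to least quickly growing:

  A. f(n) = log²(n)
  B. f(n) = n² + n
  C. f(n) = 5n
B > C > A

Comparing growth rates:
B = n² + n is O(n²)
C = 5n is O(n)
A = log²(n) is O(log² n)

Therefore, the order from fastest to slowest is: B > C > A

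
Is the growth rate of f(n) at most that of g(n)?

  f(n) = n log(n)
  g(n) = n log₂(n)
True

f(n) = n log(n) and g(n) = n log₂(n) are both O(n log n).
Big-O permits equal growth rates (f ≤ c·g for some c), so f(n) = O(g(n)) is true.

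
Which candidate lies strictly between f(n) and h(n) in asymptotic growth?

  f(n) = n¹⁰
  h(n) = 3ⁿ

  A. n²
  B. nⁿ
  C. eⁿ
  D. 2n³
C

We need g(n) with n¹⁰ = o(g(n)) and g(n) = o(3ⁿ), i.e. O(n¹⁰) ≺ g ≺ O(3ⁿ).
Check each option:
  A. n² — O(n²) does not grow strictly faster than f(n)
  B. nⁿ — O(nⁿ) does not grow strictly slower than h(n)
  C. eⁿ — O(eⁿ) is strictly between O(n¹⁰) and O(3ⁿ) ✓
  D. 2n³ — O(n³) does not grow strictly faster than f(n)

Only option C (eⁿ) lies strictly between.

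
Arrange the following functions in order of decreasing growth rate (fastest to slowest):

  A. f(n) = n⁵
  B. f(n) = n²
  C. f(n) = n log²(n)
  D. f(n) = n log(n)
A > B > C > D

Comparing growth rates:
A = n⁵ is O(n⁵)
B = n² is O(n²)
C = n log²(n) is O(n log² n)
D = n log(n) is O(n log n)

Therefore, the order from fastest to slowest is: A > B > C > D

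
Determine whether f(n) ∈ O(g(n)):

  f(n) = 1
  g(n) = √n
True

f(n) = 1 is O(1), and g(n) = √n is O(√n).
Since O(1) ⊆ O(√n) (f grows no faster than g), f(n) = O(g(n)) is true.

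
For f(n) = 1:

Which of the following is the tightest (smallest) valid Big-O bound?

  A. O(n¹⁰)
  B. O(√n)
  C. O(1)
C

f(n) = 1 is O(1).
All listed options are valid Big-O bounds (upper bounds),
but O(1) is the tightest (smallest valid bound).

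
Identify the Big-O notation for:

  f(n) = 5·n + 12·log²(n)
O(n)

The dominant term in 5·n + 12·log²(n) is 5·n, which is Θ(n).
Lower-order terms (12·log²(n)) are asymptotically negligible.
Constants are absorbed, so the tightest bound is O(n).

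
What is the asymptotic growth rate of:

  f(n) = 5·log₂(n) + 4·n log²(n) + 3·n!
Θ(n!)

Order the terms by growth rate: 5·log₂(n) ≺ 4·n log²(n) ≺ 3·n!.
The fastest-growing term 3·n! dominates as n → ∞; dropping its constant factor gives Θ(n!).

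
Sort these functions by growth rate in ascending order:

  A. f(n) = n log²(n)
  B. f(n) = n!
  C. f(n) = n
C < A < B

Comparing growth rates:
C = n is O(n)
A = n log²(n) is O(n log² n)
B = n! is O(n!)

Therefore, the order from slowest to fastest is: C < A < B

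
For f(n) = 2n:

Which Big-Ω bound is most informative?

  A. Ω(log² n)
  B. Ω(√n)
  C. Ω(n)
C

f(n) = 2n is Ω(n).
All listed options are valid Big-Ω bounds (lower bounds),
but Ω(n) is the tightest (largest valid bound).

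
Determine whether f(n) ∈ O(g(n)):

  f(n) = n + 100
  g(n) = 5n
True

f(n) = n + 100 and g(n) = 5n are both O(n).
Big-O permits equal growth rates (f ≤ c·g for some c), so f(n) = O(g(n)) is true.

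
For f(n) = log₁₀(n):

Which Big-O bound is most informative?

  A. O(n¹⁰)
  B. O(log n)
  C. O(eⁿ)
B

f(n) = log₁₀(n) is O(log n).
All listed options are valid Big-O bounds (upper bounds),
but O(log n) is the tightest (smallest valid bound).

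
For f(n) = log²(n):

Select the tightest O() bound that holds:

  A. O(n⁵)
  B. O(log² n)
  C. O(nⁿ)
B

f(n) = log²(n) is O(log² n).
All listed options are valid Big-O bounds (upper bounds),
but O(log² n) is the tightest (smallest valid bound).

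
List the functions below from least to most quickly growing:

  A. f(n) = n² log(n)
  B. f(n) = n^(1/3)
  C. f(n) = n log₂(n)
B < C < A

Comparing growth rates:
B = n^(1/3) is O(n^(1/3))
C = n log₂(n) is O(n log n)
A = n² log(n) is O(n² log n)

Therefore, the order from slowest to fastest is: B < C < A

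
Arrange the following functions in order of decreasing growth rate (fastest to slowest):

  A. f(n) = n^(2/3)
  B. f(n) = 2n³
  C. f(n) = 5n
B > C > A

Comparing growth rates:
B = 2n³ is O(n³)
C = 5n is O(n)
A = n^(2/3) is O(n^(2/3))

Therefore, the order from fastest to slowest is: B > C > A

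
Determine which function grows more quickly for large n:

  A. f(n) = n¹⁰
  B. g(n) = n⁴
A

f(n) = n¹⁰ is O(n¹⁰), while g(n) = n⁴ is O(n⁴).
Since O(n¹⁰) grows faster than O(n⁴), f(n) dominates.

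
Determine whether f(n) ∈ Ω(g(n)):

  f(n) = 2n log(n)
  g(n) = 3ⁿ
False

f(n) = 2n log(n) is O(n log n), and g(n) = 3ⁿ is O(3ⁿ).
Since O(n log n) grows slower than O(3ⁿ), f(n) = Ω(g(n)) is false.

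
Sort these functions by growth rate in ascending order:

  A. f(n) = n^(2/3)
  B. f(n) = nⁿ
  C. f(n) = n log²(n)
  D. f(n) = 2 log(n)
D < A < C < B

Comparing growth rates:
D = 2 log(n) is O(log n)
A = n^(2/3) is O(n^(2/3))
C = n log²(n) is O(n log² n)
B = nⁿ is O(nⁿ)

Therefore, the order from slowest to fastest is: D < A < C < B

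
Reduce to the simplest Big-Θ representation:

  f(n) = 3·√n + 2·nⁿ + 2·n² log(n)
Θ(nⁿ)

Order the terms by growth rate: 3·√n ≺ 2·n² log(n) ≺ 2·nⁿ.
The fastest-growing term 2·nⁿ dominates as n → ∞; dropping its constant factor gives Θ(nⁿ).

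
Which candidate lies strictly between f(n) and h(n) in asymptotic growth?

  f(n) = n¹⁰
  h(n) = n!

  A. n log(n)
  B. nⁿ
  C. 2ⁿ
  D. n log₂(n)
C

We need g(n) with n¹⁰ = o(g(n)) and g(n) = o(n!), i.e. O(n¹⁰) ≺ g ≺ O(n!).
Check each option:
  A. n log(n) — O(n log n) does not grow strictly faster than f(n)
  B. nⁿ — O(nⁿ) does not grow strictly slower than h(n)
  C. 2ⁿ — O(2ⁿ) is strictly between O(n¹⁰) and O(n!) ✓
  D. n log₂(n) — O(n log n) does not grow strictly faster than f(n)

Only option C (2ⁿ) lies strictly between.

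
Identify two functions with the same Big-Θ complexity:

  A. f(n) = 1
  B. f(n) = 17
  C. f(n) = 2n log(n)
A and B

Examining each function:
  A. 1 is O(1)
  B. 17 is O(1)
  C. 2n log(n) is O(n log n)

Functions A and B both have the same complexity class.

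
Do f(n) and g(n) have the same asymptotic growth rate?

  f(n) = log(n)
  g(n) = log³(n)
False

f(n) = log(n) is O(log n), and g(n) = log³(n) is O(log³ n).
Since they have different growth rates, f(n) = Θ(g(n)) is false.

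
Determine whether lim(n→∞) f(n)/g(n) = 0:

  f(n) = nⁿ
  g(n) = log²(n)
False

f(n) = nⁿ is O(nⁿ), and g(n) = log²(n) is O(log² n).
Since O(nⁿ) grows faster than or equal to O(log² n), f(n) = o(g(n)) is false.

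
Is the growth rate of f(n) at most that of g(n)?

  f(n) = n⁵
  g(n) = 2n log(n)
False

f(n) = n⁵ is O(n⁵), and g(n) = 2n log(n) is O(n log n).
Since O(n⁵) grows faster than O(n log n), f(n) = O(g(n)) is false.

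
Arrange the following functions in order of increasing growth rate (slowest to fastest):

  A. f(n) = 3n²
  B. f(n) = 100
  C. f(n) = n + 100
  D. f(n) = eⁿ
B < C < A < D

Comparing growth rates:
B = 100 is O(1)
C = n + 100 is O(n)
A = 3n² is O(n²)
D = eⁿ is O(eⁿ)

Therefore, the order from slowest to fastest is: B < C < A < D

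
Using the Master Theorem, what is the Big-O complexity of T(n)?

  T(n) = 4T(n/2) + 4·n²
Θ(n² log n)

Master Theorem: a = 4, b = 2, f(n) = 4·n².
Compute the critical exponent d = log₂(4) = 2.
Compare f(n) = Θ(n²) against n^d:
  k = 2 = d, so f(n) = Θ(n^d) — Case 2.
  Work is balanced across levels: T(n) = Θ(n^d log n) = Θ(n² log n).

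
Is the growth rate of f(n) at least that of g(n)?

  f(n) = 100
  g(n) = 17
True

f(n) = 100 and g(n) = 17 are both O(1).
Big-Ω permits equal growth rates (f ≥ c·g for some c > 0), so f(n) = Ω(g(n)) is true.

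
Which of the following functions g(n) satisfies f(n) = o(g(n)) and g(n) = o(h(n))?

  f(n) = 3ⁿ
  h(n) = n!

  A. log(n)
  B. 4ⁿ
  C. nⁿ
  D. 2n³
B

We need g(n) with 3ⁿ = o(g(n)) and g(n) = o(n!), i.e. O(3ⁿ) ≺ g ≺ O(n!).
Check each option:
  A. log(n) — O(log n) does not grow strictly faster than f(n)
  B. 4ⁿ — O(4ⁿ) is strictly between O(3ⁿ) and O(n!) ✓
  C. nⁿ — O(nⁿ) does not grow strictly slower than h(n)
  D. 2n³ — O(n³) does not grow strictly faster than f(n)

Only option B (4ⁿ) lies strictly between.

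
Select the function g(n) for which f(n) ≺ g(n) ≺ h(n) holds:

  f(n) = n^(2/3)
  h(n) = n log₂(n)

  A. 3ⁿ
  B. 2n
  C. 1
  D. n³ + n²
B

We need g(n) with n^(2/3) = o(g(n)) and g(n) = o(n log₂(n)), i.e. O(n^(2/3)) ≺ g ≺ O(n log n).
Check each option:
  A. 3ⁿ — O(3ⁿ) does not grow strictly slower than h(n)
  B. 2n — O(n) is strictly between O(n^(2/3)) and O(n log n) ✓
  C. 1 — O(1) does not grow strictly faster than f(n)
  D. n³ + n² — O(n³) does not grow strictly slower than h(n)

Only option B (2n) lies strictly between.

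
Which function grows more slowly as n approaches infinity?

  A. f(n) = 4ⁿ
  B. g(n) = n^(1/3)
B

f(n) = 4ⁿ is O(4ⁿ), while g(n) = n^(1/3) is O(n^(1/3)).
Since O(n^(1/3)) grows slower than O(4ⁿ), g(n) is dominated.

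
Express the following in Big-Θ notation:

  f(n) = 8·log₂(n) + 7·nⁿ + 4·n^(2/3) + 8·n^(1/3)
Θ(nⁿ)

Order the terms by growth rate: 8·log₂(n) ≺ 8·n^(1/3) ≺ 4·n^(2/3) ≺ 7·nⁿ.
The fastest-growing term 7·nⁿ dominates as n → ∞; dropping its constant factor gives Θ(nⁿ).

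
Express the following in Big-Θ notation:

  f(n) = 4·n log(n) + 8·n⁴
Θ(n⁴)

Order the terms by growth rate: 4·n log(n) ≺ 8·n⁴.
The fastest-growing term 8·n⁴ dominates as n → ∞; dropping its constant factor gives Θ(n⁴).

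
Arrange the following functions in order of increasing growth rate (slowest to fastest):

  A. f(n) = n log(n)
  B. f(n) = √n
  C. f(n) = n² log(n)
B < A < C

Comparing growth rates:
B = √n is O(√n)
A = n log(n) is O(n log n)
C = n² log(n) is O(n² log n)

Therefore, the order from slowest to fastest is: B < A < C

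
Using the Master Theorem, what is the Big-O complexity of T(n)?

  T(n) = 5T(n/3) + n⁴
Θ(n⁴)

Master Theorem: a = 5, b = 3, f(n) = n⁴.
Compute the critical exponent d = log₃(5) = 1.465.
Compare f(n) = Θ(n⁴) against n^d:
  k = 4 > d = 1.465, so f(n) = Ω(n^(d+ε)) — Case 3.
  Regularity: a·(n/b)^4/n^4 = a/b^4 = 5/81 < 1 ✓.
  The top-level work dominates: T(n) = Θ(f(n)) = Θ(n⁴).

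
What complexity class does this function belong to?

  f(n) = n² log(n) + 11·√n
O(n² log n)

The dominant term in n² log(n) + 11·√n is n² log(n), which is Θ(n² log n).
Lower-order terms (11·√n) are asymptotically negligible.
Constants are absorbed, so the tightest bound is O(n² log n).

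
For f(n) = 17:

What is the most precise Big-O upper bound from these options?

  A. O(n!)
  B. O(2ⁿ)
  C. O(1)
C

f(n) = 17 is O(1).
All listed options are valid Big-O bounds (upper bounds),
but O(1) is the tightest (smallest valid bound).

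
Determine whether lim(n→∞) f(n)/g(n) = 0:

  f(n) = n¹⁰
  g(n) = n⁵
False

f(n) = n¹⁰ is O(n¹⁰), and g(n) = n⁵ is O(n⁵).
Since O(n¹⁰) grows faster than or equal to O(n⁵), f(n) = o(g(n)) is false.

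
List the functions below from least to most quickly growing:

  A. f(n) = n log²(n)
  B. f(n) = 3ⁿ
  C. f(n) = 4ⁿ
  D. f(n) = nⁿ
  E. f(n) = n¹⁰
A < E < B < C < D

Comparing growth rates:
A = n log²(n) is O(n log² n)
E = n¹⁰ is O(n¹⁰)
B = 3ⁿ is O(3ⁿ)
C = 4ⁿ is O(4ⁿ)
D = nⁿ is O(nⁿ)

Therefore, the order from slowest to fastest is: A < E < B < C < D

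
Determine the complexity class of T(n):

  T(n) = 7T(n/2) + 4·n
Θ(n^log₂(7))

Master Theorem: a = 7, b = 2, f(n) = 4·n.
Compute the critical exponent d = log₂(7) = 2.807.
Compare f(n) = Θ(n) against n^d:
  k = 1 < d = 2.807, so f(n) = O(n^(d-ε)) — Case 1.
  The recursion cost dominates: T(n) = Θ(n^d) = Θ(n^log₂(7)).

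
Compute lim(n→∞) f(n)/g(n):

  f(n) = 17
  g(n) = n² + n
0

Since 17 (O(1)) grows slower than n² + n (O(n²)),
the ratio f(n)/g(n) → 0 as n → ∞.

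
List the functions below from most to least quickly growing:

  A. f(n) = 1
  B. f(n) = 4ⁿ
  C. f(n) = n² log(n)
B > C > A

Comparing growth rates:
B = 4ⁿ is O(4ⁿ)
C = n² log(n) is O(n² log n)
A = 1 is O(1)

Therefore, the order from fastest to slowest is: B > C > A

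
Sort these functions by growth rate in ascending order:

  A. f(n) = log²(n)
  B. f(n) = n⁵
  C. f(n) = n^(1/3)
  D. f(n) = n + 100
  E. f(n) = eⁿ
A < C < D < B < E

Comparing growth rates:
A = log²(n) is O(log² n)
C = n^(1/3) is O(n^(1/3))
D = n + 100 is O(n)
B = n⁵ is O(n⁵)
E = eⁿ is O(eⁿ)

Therefore, the order from slowest to fastest is: A < C < D < B < E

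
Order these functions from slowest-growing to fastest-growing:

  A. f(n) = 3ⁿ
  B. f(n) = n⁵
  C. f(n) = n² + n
C < B < A

Comparing growth rates:
C = n² + n is O(n²)
B = n⁵ is O(n⁵)
A = 3ⁿ is O(3ⁿ)

Therefore, the order from slowest to fastest is: C < B < A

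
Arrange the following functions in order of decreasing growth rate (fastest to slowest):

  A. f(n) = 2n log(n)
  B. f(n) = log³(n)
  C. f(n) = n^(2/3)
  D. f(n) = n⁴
D > A > C > B

Comparing growth rates:
D = n⁴ is O(n⁴)
A = 2n log(n) is O(n log n)
C = n^(2/3) is O(n^(2/3))
B = log³(n) is O(log³ n)

Therefore, the order from fastest to slowest is: D > A > C > B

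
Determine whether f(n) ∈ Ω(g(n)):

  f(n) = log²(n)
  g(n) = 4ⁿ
False

f(n) = log²(n) is O(log² n), and g(n) = 4ⁿ is O(4ⁿ).
Since O(log² n) grows slower than O(4ⁿ), f(n) = Ω(g(n)) is false.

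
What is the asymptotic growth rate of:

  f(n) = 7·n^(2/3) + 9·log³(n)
Θ(n^(2/3))

Order the terms by growth rate: 9·log³(n) ≺ 7·n^(2/3).
The fastest-growing term 7·n^(2/3) dominates as n → ∞; dropping its constant factor gives Θ(n^(2/3)).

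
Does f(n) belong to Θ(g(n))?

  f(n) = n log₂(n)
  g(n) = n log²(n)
False

f(n) = n log₂(n) is O(n log n), and g(n) = n log²(n) is O(n log² n).
Since they have different growth rates, f(n) = Θ(g(n)) is false.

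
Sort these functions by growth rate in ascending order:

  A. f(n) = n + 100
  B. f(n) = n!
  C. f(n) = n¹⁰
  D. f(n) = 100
D < A < C < B

Comparing growth rates:
D = 100 is O(1)
A = n + 100 is O(n)
C = n¹⁰ is O(n¹⁰)
B = n! is O(n!)

Therefore, the order from slowest to fastest is: D < A < C < B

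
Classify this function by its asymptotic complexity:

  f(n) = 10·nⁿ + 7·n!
O(nⁿ)

The dominant term in 10·nⁿ + 7·n! is 10·nⁿ, which is Θ(nⁿ).
Lower-order terms (7·n!) are asymptotically negligible.
Constants are absorbed, so the tightest bound is O(nⁿ).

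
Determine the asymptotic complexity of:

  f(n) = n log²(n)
O(n log² n)

The dominant term in n log²(n) is n log²(n), which is Θ(n log² n).
Constants are absorbed, so the tightest bound is O(n log² n).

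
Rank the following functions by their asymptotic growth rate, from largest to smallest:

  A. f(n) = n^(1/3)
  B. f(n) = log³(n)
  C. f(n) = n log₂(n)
C > A > B

Comparing growth rates:
C = n log₂(n) is O(n log n)
A = n^(1/3) is O(n^(1/3))
B = log³(n) is O(log³ n)

Therefore, the order from fastest to slowest is: C > A > B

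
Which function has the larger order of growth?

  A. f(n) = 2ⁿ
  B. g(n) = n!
B

f(n) = 2ⁿ is O(2ⁿ), while g(n) = n! is O(n!).
Since O(n!) grows faster than O(2ⁿ), g(n) dominates.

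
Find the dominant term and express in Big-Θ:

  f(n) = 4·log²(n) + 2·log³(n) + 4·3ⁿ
Θ(3ⁿ)

Order the terms by growth rate: 4·log²(n) ≺ 2·log³(n) ≺ 4·3ⁿ.
The fastest-growing term 4·3ⁿ dominates as n → ∞; dropping its constant factor gives Θ(3ⁿ).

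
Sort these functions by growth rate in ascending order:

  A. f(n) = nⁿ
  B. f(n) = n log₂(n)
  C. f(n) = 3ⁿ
B < C < A

Comparing growth rates:
B = n log₂(n) is O(n log n)
C = 3ⁿ is O(3ⁿ)
A = nⁿ is O(nⁿ)

Therefore, the order from slowest to fastest is: B < C < A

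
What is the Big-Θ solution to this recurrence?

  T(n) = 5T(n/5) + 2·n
Θ(n log n)

Master Theorem: a = 5, b = 5, f(n) = 2·n.
Compute the critical exponent d = log₅(5) = 1.
Compare f(n) = Θ(n) against n^d:
  k = 1 = d, so f(n) = Θ(n^d) — Case 2.
  Work is balanced across levels: T(n) = Θ(n^d log n) = Θ(n log n).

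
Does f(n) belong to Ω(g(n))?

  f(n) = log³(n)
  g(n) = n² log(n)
False

f(n) = log³(n) is O(log³ n), and g(n) = n² log(n) is O(n² log n).
Since O(log³ n) grows slower than O(n² log n), f(n) = Ω(g(n)) is false.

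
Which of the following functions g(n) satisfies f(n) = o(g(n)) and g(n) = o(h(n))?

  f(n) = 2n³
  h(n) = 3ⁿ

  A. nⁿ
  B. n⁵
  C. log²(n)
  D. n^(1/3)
B

We need g(n) with 2n³ = o(g(n)) and g(n) = o(3ⁿ), i.e. O(n³) ≺ g ≺ O(3ⁿ).
Check each option:
  A. nⁿ — O(nⁿ) does not grow strictly slower than h(n)
  B. n⁵ — O(n⁵) is strictly between O(n³) and O(3ⁿ) ✓
  C. log²(n) — O(log² n) does not grow strictly faster than f(n)
  D. n^(1/3) — O(n^(1/3)) does not grow strictly faster than f(n)

Only option B (n⁵) lies strictly between.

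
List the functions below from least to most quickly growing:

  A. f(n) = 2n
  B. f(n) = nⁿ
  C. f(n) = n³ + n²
A < C < B

Comparing growth rates:
A = 2n is O(n)
C = n³ + n² is O(n³)
B = nⁿ is O(nⁿ)

Therefore, the order from slowest to fastest is: A < C < B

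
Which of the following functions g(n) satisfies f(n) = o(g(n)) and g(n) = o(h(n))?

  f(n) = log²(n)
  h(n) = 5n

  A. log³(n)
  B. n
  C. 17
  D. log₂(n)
A

We need g(n) with log²(n) = o(g(n)) and g(n) = o(5n), i.e. O(log² n) ≺ g ≺ O(n).
Check each option:
  A. log³(n) — O(log³ n) is strictly between O(log² n) and O(n) ✓
  B. n — O(n) does not grow strictly slower than h(n)
  C. 17 — O(1) does not grow strictly faster than f(n)
  D. log₂(n) — O(log n) does not grow strictly faster than f(n)

Only option A (log³(n)) lies strictly between.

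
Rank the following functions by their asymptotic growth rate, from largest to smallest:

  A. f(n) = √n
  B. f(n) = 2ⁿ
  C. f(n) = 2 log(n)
B > A > C

Comparing growth rates:
B = 2ⁿ is O(2ⁿ)
A = √n is O(√n)
C = 2 log(n) is O(log n)

Therefore, the order from fastest to slowest is: B > A > C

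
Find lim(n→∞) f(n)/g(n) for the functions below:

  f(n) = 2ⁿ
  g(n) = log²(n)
∞

Since 2ⁿ (O(2ⁿ)) grows faster than log²(n) (O(log² n)),
the ratio f(n)/g(n) → ∞ as n → ∞.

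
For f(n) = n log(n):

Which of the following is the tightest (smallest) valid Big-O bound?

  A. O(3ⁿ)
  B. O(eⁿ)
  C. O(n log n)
C

f(n) = n log(n) is O(n log n).
All listed options are valid Big-O bounds (upper bounds),
but O(n log n) is the tightest (smallest valid bound).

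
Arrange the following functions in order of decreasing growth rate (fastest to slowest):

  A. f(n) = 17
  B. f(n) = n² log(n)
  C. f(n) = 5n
B > C > A

Comparing growth rates:
B = n² log(n) is O(n² log n)
C = 5n is O(n)
A = 17 is O(1)

Therefore, the order from fastest to slowest is: B > C > A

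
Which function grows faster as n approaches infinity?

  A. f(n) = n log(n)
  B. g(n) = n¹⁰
B

f(n) = n log(n) is O(n log n), while g(n) = n¹⁰ is O(n¹⁰).
Since O(n¹⁰) grows faster than O(n log n), g(n) dominates.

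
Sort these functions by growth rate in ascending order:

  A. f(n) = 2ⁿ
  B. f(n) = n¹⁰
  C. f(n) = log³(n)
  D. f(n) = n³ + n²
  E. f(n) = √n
C < E < D < B < A

Comparing growth rates:
C = log³(n) is O(log³ n)
E = √n is O(√n)
D = n³ + n² is O(n³)
B = n¹⁰ is O(n¹⁰)
A = 2ⁿ is O(2ⁿ)

Therefore, the order from slowest to fastest is: C < E < D < B < A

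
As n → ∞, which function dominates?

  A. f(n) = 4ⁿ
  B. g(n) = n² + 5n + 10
A

f(n) = 4ⁿ is O(4ⁿ), while g(n) = n² + 5n + 10 is O(n²).
Since O(4ⁿ) grows faster than O(n²), f(n) dominates.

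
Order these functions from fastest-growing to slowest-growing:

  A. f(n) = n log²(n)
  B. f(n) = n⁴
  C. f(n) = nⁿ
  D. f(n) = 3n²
C > B > D > A

Comparing growth rates:
C = nⁿ is O(nⁿ)
B = n⁴ is O(n⁴)
D = 3n² is O(n²)
A = n log²(n) is O(n log² n)

Therefore, the order from fastest to slowest is: C > B > D > A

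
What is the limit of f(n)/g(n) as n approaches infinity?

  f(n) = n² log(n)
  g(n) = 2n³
0

Since n² log(n) (O(n² log n)) grows slower than 2n³ (O(n³)),
the ratio f(n)/g(n) → 0 as n → ∞.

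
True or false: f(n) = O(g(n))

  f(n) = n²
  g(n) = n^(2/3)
False

f(n) = n² is O(n²), and g(n) = n^(2/3) is O(n^(2/3)).
Since O(n²) grows faster than O(n^(2/3)), f(n) = O(g(n)) is false.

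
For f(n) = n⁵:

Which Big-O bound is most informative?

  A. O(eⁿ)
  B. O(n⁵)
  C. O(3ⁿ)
B

f(n) = n⁵ is O(n⁵).
All listed options are valid Big-O bounds (upper bounds),
but O(n⁵) is the tightest (smallest valid bound).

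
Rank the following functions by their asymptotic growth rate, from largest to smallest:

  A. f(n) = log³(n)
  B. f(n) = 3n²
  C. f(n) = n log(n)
B > C > A

Comparing growth rates:
B = 3n² is O(n²)
C = n log(n) is O(n log n)
A = log³(n) is O(log³ n)

Therefore, the order from fastest to slowest is: B > C > A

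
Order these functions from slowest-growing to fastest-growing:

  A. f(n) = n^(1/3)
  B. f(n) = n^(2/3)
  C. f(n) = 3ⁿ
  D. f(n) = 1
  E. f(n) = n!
D < A < B < C < E

Comparing growth rates:
D = 1 is O(1)
A = n^(1/3) is O(n^(1/3))
B = n^(2/3) is O(n^(2/3))
C = 3ⁿ is O(3ⁿ)
E = n! is O(n!)

Therefore, the order from slowest to fastest is: D < A < B < C < E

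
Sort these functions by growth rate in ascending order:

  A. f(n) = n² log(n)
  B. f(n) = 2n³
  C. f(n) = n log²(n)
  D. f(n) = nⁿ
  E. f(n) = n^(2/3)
E < C < A < B < D

Comparing growth rates:
E = n^(2/3) is O(n^(2/3))
C = n log²(n) is O(n log² n)
A = n² log(n) is O(n² log n)
B = 2n³ is O(n³)
D = nⁿ is O(nⁿ)

Therefore, the order from slowest to fastest is: E < C < A < B < D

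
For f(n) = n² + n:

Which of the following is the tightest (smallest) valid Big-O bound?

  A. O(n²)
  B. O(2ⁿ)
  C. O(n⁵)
A

f(n) = n² + n is O(n²).
All listed options are valid Big-O bounds (upper bounds),
but O(n²) is the tightest (smallest valid bound).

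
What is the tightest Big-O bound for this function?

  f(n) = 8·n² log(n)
O(n² log n)

The dominant term in 8·n² log(n) is 8·n² log(n), which is Θ(n² log n).
Constants are absorbed, so the tightest bound is O(n² log n).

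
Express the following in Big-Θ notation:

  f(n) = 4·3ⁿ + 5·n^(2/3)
Θ(3ⁿ)

Order the terms by growth rate: 5·n^(2/3) ≺ 4·3ⁿ.
The fastest-growing term 4·3ⁿ dominates as n → ∞; dropping its constant factor gives Θ(3ⁿ).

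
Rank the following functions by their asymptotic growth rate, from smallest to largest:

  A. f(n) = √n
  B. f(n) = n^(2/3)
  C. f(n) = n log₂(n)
A < B < C

Comparing growth rates:
A = √n is O(√n)
B = n^(2/3) is O(n^(2/3))
C = n log₂(n) is O(n log n)

Therefore, the order from slowest to fastest is: A < B < C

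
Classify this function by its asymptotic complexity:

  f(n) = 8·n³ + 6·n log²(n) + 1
O(n³)

The dominant term in 8·n³ + 6·n log²(n) + 1 is 8·n³, which is Θ(n³).
Lower-order terms (6·n log²(n), 1) are asymptotically negligible.
Constants are absorbed, so the tightest bound is O(n³).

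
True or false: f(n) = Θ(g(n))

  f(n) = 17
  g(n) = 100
True

f(n) = 17 and g(n) = 100 are both O(1).
Since they have the same asymptotic growth rate, f(n) = Θ(g(n)) is true.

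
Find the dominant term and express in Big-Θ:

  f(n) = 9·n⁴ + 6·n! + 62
Θ(n!)

Order the terms by growth rate: 62 ≺ 9·n⁴ ≺ 6·n!.
The fastest-growing term 6·n! dominates as n → ∞; dropping its constant factor gives Θ(n!).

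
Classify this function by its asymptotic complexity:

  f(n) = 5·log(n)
O(log n)

The dominant term in 5·log(n) is 5·log(n), which is Θ(log n).
Constants are absorbed, so the tightest bound is O(log n).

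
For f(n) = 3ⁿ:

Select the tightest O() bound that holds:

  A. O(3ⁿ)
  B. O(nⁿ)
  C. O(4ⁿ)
A

f(n) = 3ⁿ is O(3ⁿ).
All listed options are valid Big-O bounds (upper bounds),
but O(3ⁿ) is the tightest (smallest valid bound).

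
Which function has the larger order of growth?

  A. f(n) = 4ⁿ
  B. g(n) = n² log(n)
A

f(n) = 4ⁿ is O(4ⁿ), while g(n) = n² log(n) is O(n² log n).
Since O(4ⁿ) grows faster than O(n² log n), f(n) dominates.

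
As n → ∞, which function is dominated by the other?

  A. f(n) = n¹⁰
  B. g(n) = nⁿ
A

f(n) = n¹⁰ is O(n¹⁰), while g(n) = nⁿ is O(nⁿ).
Since O(n¹⁰) grows slower than O(nⁿ), f(n) is dominated.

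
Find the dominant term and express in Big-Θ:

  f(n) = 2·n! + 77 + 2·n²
Θ(n!)

Order the terms by growth rate: 77 ≺ 2·n² ≺ 2·n!.
The fastest-growing term 2·n! dominates as n → ∞; dropping its constant factor gives Θ(n!).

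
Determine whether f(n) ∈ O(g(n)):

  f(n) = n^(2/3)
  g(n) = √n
False

f(n) = n^(2/3) is O(n^(2/3)), and g(n) = √n is O(√n).
Since O(n^(2/3)) grows faster than O(√n), f(n) = O(g(n)) is false.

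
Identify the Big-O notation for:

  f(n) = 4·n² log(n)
O(n² log n)

The dominant term in 4·n² log(n) is 4·n² log(n), which is Θ(n² log n).
Constants are absorbed, so the tightest bound is O(n² log n).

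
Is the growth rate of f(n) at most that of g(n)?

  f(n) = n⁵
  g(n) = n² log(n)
False

f(n) = n⁵ is O(n⁵), and g(n) = n² log(n) is O(n² log n).
Since O(n⁵) grows faster than O(n² log n), f(n) = O(g(n)) is false.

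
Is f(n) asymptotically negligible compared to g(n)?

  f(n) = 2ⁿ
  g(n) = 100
False

f(n) = 2ⁿ is O(2ⁿ), and g(n) = 100 is O(1).
Since O(2ⁿ) grows faster than or equal to O(1), f(n) = o(g(n)) is false.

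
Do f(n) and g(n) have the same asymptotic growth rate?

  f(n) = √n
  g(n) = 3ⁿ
False

f(n) = √n is O(√n), and g(n) = 3ⁿ is O(3ⁿ).
Since they have different growth rates, f(n) = Θ(g(n)) is false.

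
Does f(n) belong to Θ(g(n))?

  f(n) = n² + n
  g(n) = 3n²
True

f(n) = n² + n and g(n) = 3n² are both O(n²).
Since they have the same asymptotic growth rate, f(n) = Θ(g(n)) is true.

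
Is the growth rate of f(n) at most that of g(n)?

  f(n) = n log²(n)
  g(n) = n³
True

f(n) = n log²(n) is O(n log² n), and g(n) = n³ is O(n³).
Since O(n log² n) ⊆ O(n³) (f grows no faster than g), f(n) = O(g(n)) is true.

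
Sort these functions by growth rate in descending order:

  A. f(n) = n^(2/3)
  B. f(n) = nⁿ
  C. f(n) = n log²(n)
B > C > A

Comparing growth rates:
B = nⁿ is O(nⁿ)
C = n log²(n) is O(n log² n)
A = n^(2/3) is O(n^(2/3))

Therefore, the order from fastest to slowest is: B > C > A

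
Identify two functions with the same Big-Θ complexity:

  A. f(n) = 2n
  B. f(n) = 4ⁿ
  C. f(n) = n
A and C

Examining each function:
  A. 2n is O(n)
  B. 4ⁿ is O(4ⁿ)
  C. n is O(n)

Functions A and C both have the same complexity class.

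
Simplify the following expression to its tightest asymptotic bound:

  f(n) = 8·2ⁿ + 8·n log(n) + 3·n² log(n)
Θ(2ⁿ)

Order the terms by growth rate: 8·n log(n) ≺ 3·n² log(n) ≺ 8·2ⁿ.
The fastest-growing term 8·2ⁿ dominates as n → ∞; dropping its constant factor gives Θ(2ⁿ).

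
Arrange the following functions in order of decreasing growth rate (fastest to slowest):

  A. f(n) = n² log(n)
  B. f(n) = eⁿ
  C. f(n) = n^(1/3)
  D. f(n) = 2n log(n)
B > A > D > C

Comparing growth rates:
B = eⁿ is O(eⁿ)
A = n² log(n) is O(n² log n)
D = 2n log(n) is O(n log n)
C = n^(1/3) is O(n^(1/3))

Therefore, the order from fastest to slowest is: B > A > D > C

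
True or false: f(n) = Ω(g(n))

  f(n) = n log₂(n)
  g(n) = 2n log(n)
True

f(n) = n log₂(n) and g(n) = 2n log(n) are both O(n log n).
Big-Ω permits equal growth rates (f ≥ c·g for some c > 0), so f(n) = Ω(g(n)) is true.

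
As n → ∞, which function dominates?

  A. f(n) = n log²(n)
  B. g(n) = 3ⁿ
B

f(n) = n log²(n) is O(n log² n), while g(n) = 3ⁿ is O(3ⁿ).
Since O(3ⁿ) grows faster than O(n log² n), g(n) dominates.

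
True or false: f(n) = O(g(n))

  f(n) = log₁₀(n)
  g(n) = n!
True

f(n) = log₁₀(n) is O(log n), and g(n) = n! is O(n!).
Since O(log n) ⊆ O(n!) (f grows no faster than g), f(n) = O(g(n)) is true.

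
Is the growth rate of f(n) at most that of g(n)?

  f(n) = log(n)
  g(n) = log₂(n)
True

f(n) = log(n) and g(n) = log₂(n) are both O(log n).
Big-O permits equal growth rates (f ≤ c·g for some c), so f(n) = O(g(n)) is true.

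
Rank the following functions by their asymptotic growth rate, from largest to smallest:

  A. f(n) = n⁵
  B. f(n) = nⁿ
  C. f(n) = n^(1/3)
B > A > C

Comparing growth rates:
B = nⁿ is O(nⁿ)
A = n⁵ is O(n⁵)
C = n^(1/3) is O(n^(1/3))

Therefore, the order from fastest to slowest is: B > A > C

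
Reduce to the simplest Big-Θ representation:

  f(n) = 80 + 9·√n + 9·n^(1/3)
Θ(√n)

Order the terms by growth rate: 80 ≺ 9·n^(1/3) ≺ 9·√n.
The fastest-growing term 9·√n dominates as n → ∞; dropping its constant factor gives Θ(√n).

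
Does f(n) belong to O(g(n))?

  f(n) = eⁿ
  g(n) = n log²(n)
False

f(n) = eⁿ is O(eⁿ), and g(n) = n log²(n) is O(n log² n).
Since O(eⁿ) grows faster than O(n log² n), f(n) = O(g(n)) is false.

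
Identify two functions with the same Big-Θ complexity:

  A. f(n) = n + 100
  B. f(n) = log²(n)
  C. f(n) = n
A and C

Examining each function:
  A. n + 100 is O(n)
  B. log²(n) is O(log² n)
  C. n is O(n)

Functions A and C both have the same complexity class.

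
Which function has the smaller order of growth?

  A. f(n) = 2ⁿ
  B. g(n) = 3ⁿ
A

f(n) = 2ⁿ is O(2ⁿ), while g(n) = 3ⁿ is O(3ⁿ).
Since O(2ⁿ) grows slower than O(3ⁿ), f(n) is dominated.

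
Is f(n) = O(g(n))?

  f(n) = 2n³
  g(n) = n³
True

f(n) = 2n³ and g(n) = n³ are both O(n³).
Big-O permits equal growth rates (f ≤ c·g for some c), so f(n) = O(g(n)) is true.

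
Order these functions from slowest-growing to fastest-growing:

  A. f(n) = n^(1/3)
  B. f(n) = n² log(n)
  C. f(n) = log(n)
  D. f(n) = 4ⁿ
C < A < B < D

Comparing growth rates:
C = log(n) is O(log n)
A = n^(1/3) is O(n^(1/3))
B = n² log(n) is O(n² log n)
D = 4ⁿ is O(4ⁿ)

Therefore, the order from slowest to fastest is: C < A < B < D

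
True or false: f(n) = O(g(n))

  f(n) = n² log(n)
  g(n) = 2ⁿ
True

f(n) = n² log(n) is O(n² log n), and g(n) = 2ⁿ is O(2ⁿ).
Since O(n² log n) ⊆ O(2ⁿ) (f grows no faster than g), f(n) = O(g(n)) is true.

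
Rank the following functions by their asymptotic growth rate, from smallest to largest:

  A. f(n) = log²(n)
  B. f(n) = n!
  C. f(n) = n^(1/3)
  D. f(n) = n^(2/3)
A < C < D < B

Comparing growth rates:
A = log²(n) is O(log² n)
C = n^(1/3) is O(n^(1/3))
D = n^(2/3) is O(n^(2/3))
B = n! is O(n!)

Therefore, the order from slowest to fastest is: A < C < D < B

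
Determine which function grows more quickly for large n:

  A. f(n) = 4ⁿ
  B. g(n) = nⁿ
B

f(n) = 4ⁿ is O(4ⁿ), while g(n) = nⁿ is O(nⁿ).
Since O(nⁿ) grows faster than O(4ⁿ), g(n) dominates.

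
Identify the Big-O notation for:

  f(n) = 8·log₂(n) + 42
O(log n)

The dominant term in 8·log₂(n) + 42 is 8·log₂(n), which is Θ(log n).
Lower-order terms (42) are asymptotically negligible.
Constants are absorbed, so the tightest bound is O(log n).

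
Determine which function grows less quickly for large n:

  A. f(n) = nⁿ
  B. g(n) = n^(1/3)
B

f(n) = nⁿ is O(nⁿ), while g(n) = n^(1/3) is O(n^(1/3)).
Since O(n^(1/3)) grows slower than O(nⁿ), g(n) is dominated.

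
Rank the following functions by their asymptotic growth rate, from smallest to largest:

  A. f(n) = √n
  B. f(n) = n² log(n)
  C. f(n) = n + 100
A < C < B

Comparing growth rates:
A = √n is O(√n)
C = n + 100 is O(n)
B = n² log(n) is O(n² log n)

Therefore, the order from slowest to fastest is: A < C < B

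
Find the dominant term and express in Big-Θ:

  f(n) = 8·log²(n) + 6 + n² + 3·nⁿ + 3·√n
Θ(nⁿ)

Order the terms by growth rate: 6 ≺ 8·log²(n) ≺ 3·√n ≺ n² ≺ 3·nⁿ.
The fastest-growing term 3·nⁿ dominates as n → ∞; dropping its constant factor gives Θ(nⁿ).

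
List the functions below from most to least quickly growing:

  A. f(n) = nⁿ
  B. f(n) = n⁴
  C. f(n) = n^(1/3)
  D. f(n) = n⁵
A > D > B > C

Comparing growth rates:
A = nⁿ is O(nⁿ)
D = n⁵ is O(n⁵)
B = n⁴ is O(n⁴)
C = n^(1/3) is O(n^(1/3))

Therefore, the order from fastest to slowest is: A > D > B > C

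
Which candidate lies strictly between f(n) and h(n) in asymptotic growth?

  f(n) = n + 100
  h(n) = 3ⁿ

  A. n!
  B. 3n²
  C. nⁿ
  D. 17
B

We need g(n) with n + 100 = o(g(n)) and g(n) = o(3ⁿ), i.e. O(n) ≺ g ≺ O(3ⁿ).
Check each option:
  A. n! — O(n!) does not grow strictly slower than h(n)
  B. 3n² — O(n²) is strictly between O(n) and O(3ⁿ) ✓
  C. nⁿ — O(nⁿ) does not grow strictly slower than h(n)
  D. 17 — O(1) does not grow strictly faster than f(n)

Only option B (3n²) lies strictly between.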